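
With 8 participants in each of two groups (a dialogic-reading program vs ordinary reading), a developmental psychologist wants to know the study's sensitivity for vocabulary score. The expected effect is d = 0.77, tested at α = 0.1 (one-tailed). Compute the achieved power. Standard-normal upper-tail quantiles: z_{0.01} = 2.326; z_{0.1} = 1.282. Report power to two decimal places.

For two equal groups, power = Φ(d·√(n/2) − z_{α}).
d·√(n/2) = 0.77 × √(8/2) = 0.77 × 2.000 = 1.540.
z_β = 1.540 − 1.282 = 0.258.
Power = Φ(0.258) = 0.602.

power ≈ 0.60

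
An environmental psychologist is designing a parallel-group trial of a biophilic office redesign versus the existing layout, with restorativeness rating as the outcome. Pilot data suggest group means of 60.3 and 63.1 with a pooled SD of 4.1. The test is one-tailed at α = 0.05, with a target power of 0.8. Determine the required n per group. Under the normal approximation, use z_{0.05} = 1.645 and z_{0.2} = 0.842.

Cohen's d = |M₁ − M₂| / SD_pooled = |60.3 − 63.1| / 4.1 = 2.8 / 4.1 = 0.683.
For two independent groups with equal n: n = 2·((z_{α} + z_β) / d)².
z_{α} + z_β = 1.645 + 0.842 = 2.487.
n = 2 × (2.487 / 0.683)² = 2 × 3.641² = 2 × 13.26 = 26.5.
Round up to the next whole participant.

n = 27 per group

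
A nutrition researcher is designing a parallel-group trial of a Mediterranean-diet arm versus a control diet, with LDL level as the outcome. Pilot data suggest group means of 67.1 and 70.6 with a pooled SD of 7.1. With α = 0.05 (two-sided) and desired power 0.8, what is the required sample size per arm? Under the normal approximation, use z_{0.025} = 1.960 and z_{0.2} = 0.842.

n = 65 per group

Cohen's d = |M₁ − M₂| / SD_pooled = |67.1 − 70.6| / 7.1 = 3.5 / 7.1 = 0.493.
For two independent groups with equal n: n = 2·((z_{α/2} + z_β) / d)².
z_{α/2} + z_β = 1.960 + 0.842 = 2.802.
n = 2 × (2.802 / 0.493)² = 2 × 5.684² = 2 × 32.30 = 64.6.
Round up to the next whole participant.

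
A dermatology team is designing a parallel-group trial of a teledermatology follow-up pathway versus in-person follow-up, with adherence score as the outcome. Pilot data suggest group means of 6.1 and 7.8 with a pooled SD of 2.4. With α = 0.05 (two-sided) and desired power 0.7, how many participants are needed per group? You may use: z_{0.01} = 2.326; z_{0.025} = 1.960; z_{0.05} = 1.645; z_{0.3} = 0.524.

Cohen's d = |M₁ − M₂| / SD_pooled = |6.1 − 7.8| / 2.4 = 1.7 / 2.4 = 0.708.
For two independent groups with equal n: n = 2·((z_{α/2} + z_β) / d)².
z_{α/2} + z_β = 1.960 + 0.524 = 2.484.
n = 2 × (2.484 / 0.708)² = 2 × 3.508² = 2 × 12.31 = 24.6.
Round up to the next whole participant.

n = 25 per group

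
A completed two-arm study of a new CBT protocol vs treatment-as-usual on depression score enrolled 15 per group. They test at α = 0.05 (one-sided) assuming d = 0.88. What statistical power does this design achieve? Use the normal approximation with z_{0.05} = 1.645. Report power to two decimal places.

For two equal groups, power = Φ(d·√(n/2) − z_{α}).
d·√(n/2) = 0.88 × √(15/2) = 0.88 × 2.739 = 2.410.
z_β = 2.410 − 1.645 = 0.765.
Power = Φ(0.765) = 0.778.

power ≈ 0.78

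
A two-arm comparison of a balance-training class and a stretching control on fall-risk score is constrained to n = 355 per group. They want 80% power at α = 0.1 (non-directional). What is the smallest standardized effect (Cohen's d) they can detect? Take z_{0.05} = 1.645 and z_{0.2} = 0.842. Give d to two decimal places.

d_min ≈ 0.19

For two independent groups of n = 355 each: d_min = (z_{α/2} + z_β)·√(2/n).
z-sum = 1.645 + 0.842 = 2.487.
d_min = 2.487 × √(2/355) = 2.487 × 0.0751 = 0.187.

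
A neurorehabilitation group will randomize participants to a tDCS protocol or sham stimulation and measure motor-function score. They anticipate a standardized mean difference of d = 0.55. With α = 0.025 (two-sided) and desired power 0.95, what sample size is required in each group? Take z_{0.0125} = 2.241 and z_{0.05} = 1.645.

n = 100 per group

For two independent groups with equal n: n = 2·((z_{α/2} + z_β) / d)².
z_{α/2} + z_β = 2.241 + 1.645 = 3.886.
n = 2 × (3.886 / 0.55)² = 2 × 7.065² = 2 × 49.92 = 99.8.
Round up to the next whole participant.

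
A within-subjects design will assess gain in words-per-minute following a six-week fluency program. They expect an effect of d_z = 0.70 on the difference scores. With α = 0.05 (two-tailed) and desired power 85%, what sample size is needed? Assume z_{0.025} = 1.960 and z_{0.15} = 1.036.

For a paired (one-sample on differences) test: n = ((z_{α/2} + z_β) / d)².
z_{α/2} + z_β = 1.960 + 1.036 = 2.996.
n = (2.996 / 0.70)² = 4.280² = 18.32.
Round up.

n = 19 pairs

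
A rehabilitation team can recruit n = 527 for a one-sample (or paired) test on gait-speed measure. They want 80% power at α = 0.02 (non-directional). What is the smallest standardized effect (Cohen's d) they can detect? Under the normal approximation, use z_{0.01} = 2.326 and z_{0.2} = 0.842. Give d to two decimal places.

d_min ≈ 0.14

For a single sample (or paired design) of n = 527: d_min = (z_{α/2} + z_β)/√n.
z-sum = 2.326 + 0.842 = 3.168.
d_min = 3.168 / √527 = 3.168 / 22.956 = 0.138.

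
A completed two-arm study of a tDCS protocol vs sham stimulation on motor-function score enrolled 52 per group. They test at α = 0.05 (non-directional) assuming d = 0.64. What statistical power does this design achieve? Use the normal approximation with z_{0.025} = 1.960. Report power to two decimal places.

For two equal groups, power = Φ(d·√(n/2) − z_{α/2}).
d·√(n/2) = 0.64 × √(52/2) = 0.64 × 5.099 = 3.263.
z_β = 3.263 − 1.960 = 1.303.
Power = Φ(1.303) = 0.904.

power ≈ 0.90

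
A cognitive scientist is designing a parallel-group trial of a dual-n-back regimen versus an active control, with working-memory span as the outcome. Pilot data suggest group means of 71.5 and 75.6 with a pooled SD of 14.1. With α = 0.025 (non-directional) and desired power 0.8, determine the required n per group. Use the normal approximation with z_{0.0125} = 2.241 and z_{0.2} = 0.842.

n = 225 per group

Cohen's d = |M₁ − M₂| / SD_pooled = |71.5 − 75.6| / 14.1 = 4.1 / 14.1 = 0.291.
For two independent groups with equal n: n = 2·((z_{α/2} + z_β) / d)².
z_{α/2} + z_β = 2.241 + 0.842 = 3.083.
n = 2 × (3.083 / 0.291)² = 2 × 10.595² = 2 × 112.24 = 224.5.
Round up to the next whole participant.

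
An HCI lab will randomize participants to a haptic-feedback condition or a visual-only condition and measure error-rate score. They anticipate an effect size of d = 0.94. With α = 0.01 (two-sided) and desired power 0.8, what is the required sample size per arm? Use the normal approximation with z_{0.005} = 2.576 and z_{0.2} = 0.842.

For two independent groups with equal n: n = 2·((z_{α/2} + z_β) / d)².
z_{α/2} + z_β = 2.576 + 0.842 = 3.418.
n = 2 × (3.418 / 0.94)² = 2 × 3.636² = 2 × 13.22 = 26.4.
Round up to the next whole participant.

n = 27 per group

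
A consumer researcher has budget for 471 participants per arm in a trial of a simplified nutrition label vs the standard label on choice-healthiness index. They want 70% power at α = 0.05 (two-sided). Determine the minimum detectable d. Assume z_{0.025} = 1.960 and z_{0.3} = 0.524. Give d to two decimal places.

d_min ≈ 0.16

For two independent groups of n = 471 each: d_min = (z_{α/2} + z_β)·√(2/n).
z-sum = 1.960 + 0.524 = 2.484.
d_min = 2.484 × √(2/471) = 2.484 × 0.0652 = 0.162.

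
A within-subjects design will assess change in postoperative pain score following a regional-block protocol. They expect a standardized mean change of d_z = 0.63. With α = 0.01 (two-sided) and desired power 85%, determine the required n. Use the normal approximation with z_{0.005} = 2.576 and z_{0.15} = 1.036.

For a paired (one-sample on differences) test: n = ((z_{α/2} + z_β) / d)².
z_{α/2} + z_β = 2.576 + 1.036 = 3.612.
n = (3.612 / 0.63)² = 5.733² = 32.87.
Round up.

n = 33 pairs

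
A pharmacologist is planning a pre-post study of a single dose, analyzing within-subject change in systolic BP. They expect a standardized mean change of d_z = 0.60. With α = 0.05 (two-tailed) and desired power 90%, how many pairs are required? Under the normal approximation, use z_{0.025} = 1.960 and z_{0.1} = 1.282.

n = 30 pairs

For a paired (one-sample on differences) test: n = ((z_{α/2} + z_β) / d)².
z_{α/2} + z_β = 1.960 + 1.282 = 3.242.
n = (3.242 / 0.60)² = 5.403² = 29.20.
Round up.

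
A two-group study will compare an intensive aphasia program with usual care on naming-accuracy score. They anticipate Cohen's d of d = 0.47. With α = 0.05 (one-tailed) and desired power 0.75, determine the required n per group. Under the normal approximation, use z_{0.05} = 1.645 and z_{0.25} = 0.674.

n = 49 per group

For two independent groups with equal n: n = 2·((z_{α} + z_β) / d)².
z_{α} + z_β = 1.645 + 0.674 = 2.319.
n = 2 × (2.319 / 0.47)² = 2 × 4.934² = 2 × 24.34 = 48.7.
Round up to the next whole participant.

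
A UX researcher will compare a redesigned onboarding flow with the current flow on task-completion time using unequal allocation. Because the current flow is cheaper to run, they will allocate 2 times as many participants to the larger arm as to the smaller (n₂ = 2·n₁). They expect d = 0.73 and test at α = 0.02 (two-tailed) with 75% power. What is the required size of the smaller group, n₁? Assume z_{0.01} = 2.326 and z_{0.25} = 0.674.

n₁ = 26

With allocation ratio k = n₂/n₁ = 2, Var(x̄₁−x̄₂) = σ²(1/n₁ + 1/(k·n₁)) = σ²·(k+1)/(k·n₁).
So n₁ = (1 + 1/k)·((z_{α/2} + z_β)/d)² = 1.500 × (3.000/0.73)².
n₁ = 1.500 × 16.89 = 25.3.
Round up: n₁ = 26, giving n₂ = 2 × 26 = 52.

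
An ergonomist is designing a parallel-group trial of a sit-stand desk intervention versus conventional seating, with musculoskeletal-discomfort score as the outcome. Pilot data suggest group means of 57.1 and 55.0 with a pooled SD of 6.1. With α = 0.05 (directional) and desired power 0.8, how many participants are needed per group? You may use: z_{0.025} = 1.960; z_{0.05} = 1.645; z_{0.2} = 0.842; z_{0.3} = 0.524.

n = 105 per group

Cohen's d = |M₁ − M₂| / SD_pooled = |57.1 − 55.0| / 6.1 = 2.1 / 6.1 = 0.344.
For two independent groups with equal n: n = 2·((z_{α} + z_β) / d)².
z_{α} + z_β = 1.645 + 0.842 = 2.487.
n = 2 × (2.487 / 0.344)² = 2 × 7.230² = 2 × 52.27 = 104.5.
Round up to the next whole participant.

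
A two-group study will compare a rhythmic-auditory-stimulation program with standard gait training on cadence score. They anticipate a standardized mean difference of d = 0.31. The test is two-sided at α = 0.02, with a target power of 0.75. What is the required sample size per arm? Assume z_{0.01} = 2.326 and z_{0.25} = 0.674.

For two independent groups with equal n: n = 2·((z_{α/2} + z_β) / d)².
z_{α/2} + z_β = 2.326 + 0.674 = 3.000.
n = 2 × (3.000 / 0.31)² = 2 × 9.677² = 2 × 93.65 = 187.3.
Round up to the next whole participant.

n = 188 per group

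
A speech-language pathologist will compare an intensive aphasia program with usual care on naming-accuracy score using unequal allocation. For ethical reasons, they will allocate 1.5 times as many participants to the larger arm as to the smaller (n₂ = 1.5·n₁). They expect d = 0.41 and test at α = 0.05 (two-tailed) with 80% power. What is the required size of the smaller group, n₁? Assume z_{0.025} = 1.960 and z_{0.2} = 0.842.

n₁ = 78

With allocation ratio k = n₂/n₁ = 1.5, Var(x̄₁−x̄₂) = σ²(1/n₁ + 1/(k·n₁)) = σ²·(k+1)/(k·n₁).
So n₁ = (1 + 1/k)·((z_{α/2} + z_β)/d)² = 1.667 × (2.802/0.41)².
n₁ = 1.667 × 46.71 = 77.8.
Round up: n₁ = 78, giving n₂ = 1.5 × 78 = 117.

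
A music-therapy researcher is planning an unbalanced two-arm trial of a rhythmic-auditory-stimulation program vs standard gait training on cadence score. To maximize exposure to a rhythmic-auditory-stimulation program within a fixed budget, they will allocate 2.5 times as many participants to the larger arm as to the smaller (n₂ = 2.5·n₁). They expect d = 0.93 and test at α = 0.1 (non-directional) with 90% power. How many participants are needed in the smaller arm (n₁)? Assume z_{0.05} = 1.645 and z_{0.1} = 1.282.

n₁ = 14

With allocation ratio k = n₂/n₁ = 2.5, Var(x̄₁−x̄₂) = σ²(1/n₁ + 1/(k·n₁)) = σ²·(k+1)/(k·n₁).
So n₁ = (1 + 1/k)·((z_{α/2} + z_β)/d)² = 1.400 × (2.927/0.93)².
n₁ = 1.400 × 9.91 = 13.9.
Round up: n₁ = 14, giving n₂ = 2.5 × 14 = 35.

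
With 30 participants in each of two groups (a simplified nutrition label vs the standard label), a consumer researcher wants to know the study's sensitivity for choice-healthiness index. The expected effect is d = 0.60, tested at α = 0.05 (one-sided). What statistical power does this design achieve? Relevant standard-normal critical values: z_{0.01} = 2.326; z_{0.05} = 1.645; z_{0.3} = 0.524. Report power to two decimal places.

For two equal groups, power = Φ(d·√(n/2) − z_{α}).
d·√(n/2) = 0.60 × √(30/2) = 0.60 × 3.873 = 2.324.
z_β = 2.324 − 1.645 = 0.679.
Power = Φ(0.679) = 0.751.

power ≈ 0.75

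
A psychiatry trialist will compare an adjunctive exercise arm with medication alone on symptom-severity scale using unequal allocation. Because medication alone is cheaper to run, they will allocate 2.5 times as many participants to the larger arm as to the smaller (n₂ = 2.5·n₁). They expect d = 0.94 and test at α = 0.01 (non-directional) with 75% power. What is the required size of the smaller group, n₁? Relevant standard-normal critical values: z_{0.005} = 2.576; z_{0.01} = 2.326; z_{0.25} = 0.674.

With allocation ratio k = n₂/n₁ = 2.5, Var(x̄₁−x̄₂) = σ²(1/n₁ + 1/(k·n₁)) = σ²·(k+1)/(k·n₁).
So n₁ = (1 + 1/k)·((z_{α/2} + z_β)/d)² = 1.400 × (3.250/0.94)².
n₁ = 1.400 × 11.95 = 16.7.
Round up: n₁ = 17, giving n₂ = ⌈2.5 × 17⌉ = ⌈42.5⌉ = 43.

n₁ = 17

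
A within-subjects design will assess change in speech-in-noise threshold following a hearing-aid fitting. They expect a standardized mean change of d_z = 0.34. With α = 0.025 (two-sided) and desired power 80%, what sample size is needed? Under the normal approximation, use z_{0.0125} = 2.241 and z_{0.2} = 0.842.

For a paired (one-sample on differences) test: n = ((z_{α/2} + z_β) / d)².
z_{α/2} + z_β = 2.241 + 0.842 = 3.083.
n = (3.083 / 0.34)² = 9.068² = 82.22.
Round up.

n = 83 pairs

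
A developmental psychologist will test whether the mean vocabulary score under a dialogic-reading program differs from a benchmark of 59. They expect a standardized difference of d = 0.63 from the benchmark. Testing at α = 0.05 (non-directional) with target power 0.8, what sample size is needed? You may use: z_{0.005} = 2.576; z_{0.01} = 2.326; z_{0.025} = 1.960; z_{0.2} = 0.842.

n = 20

For a one-sample test: n = ((z_{α/2} + z_β) / d)².
z_{α/2} + z_β = 1.960 + 0.842 = 2.802.
n = (2.802 / 0.63)² = 4.448² = 19.78.
Round up.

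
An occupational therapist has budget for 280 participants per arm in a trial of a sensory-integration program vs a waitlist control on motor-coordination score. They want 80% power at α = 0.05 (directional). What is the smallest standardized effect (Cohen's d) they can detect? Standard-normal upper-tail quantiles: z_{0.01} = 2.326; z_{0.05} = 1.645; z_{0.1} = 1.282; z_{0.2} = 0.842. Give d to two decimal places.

For two independent groups of n = 280 each: d_min = (z_{α} + z_β)·√(2/n).
z-sum = 1.645 + 0.842 = 2.487.
d_min = 2.487 × √(2/280) = 2.487 × 0.0845 = 0.210.

d_min ≈ 0.21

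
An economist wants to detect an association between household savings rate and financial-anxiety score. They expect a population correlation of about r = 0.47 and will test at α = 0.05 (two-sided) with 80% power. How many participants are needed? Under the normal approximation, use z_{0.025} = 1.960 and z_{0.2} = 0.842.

Fisher's z: C = ½·ln((1+r)/(1−r)) = ½·ln(2.7736) = 0.5101.
n = ((z_{α/2} + z_β)/C)² + 3.
(1.960 + 0.842) / 0.5101 = 2.802 / 0.5101 = 5.493.
n = 5.493² + 3 = 30.17 + 3 = 33.2.
Round up.

n = 34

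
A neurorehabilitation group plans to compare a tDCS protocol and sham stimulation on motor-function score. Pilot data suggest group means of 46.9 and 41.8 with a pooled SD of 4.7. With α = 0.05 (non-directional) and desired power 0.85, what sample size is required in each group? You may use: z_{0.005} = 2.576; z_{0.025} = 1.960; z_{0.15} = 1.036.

Cohen's d = |M₁ − M₂| / SD_pooled = |46.9 − 41.8| / 4.7 = 5.1 / 4.7 = 1.085.
For two independent groups with equal n: n = 2·((z_{α/2} + z_β) / d)².
z_{α/2} + z_β = 1.960 + 1.036 = 2.996.
n = 2 × (2.996 / 1.085)² = 2 × 2.761² = 2 × 7.62 = 15.2.
Round up to the next whole participant.

n = 16 per group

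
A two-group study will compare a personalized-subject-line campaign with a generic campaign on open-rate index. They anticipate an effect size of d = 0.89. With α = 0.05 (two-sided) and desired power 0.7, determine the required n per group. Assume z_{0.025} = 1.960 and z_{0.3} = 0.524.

For two independent groups with equal n: n = 2·((z_{α/2} + z_β) / d)².
z_{α/2} + z_β = 1.960 + 0.524 = 2.484.
n = 2 × (2.484 / 0.89)² = 2 × 2.791² = 2 × 7.79 = 15.6.
Round up to the next whole participant.

n = 16 per group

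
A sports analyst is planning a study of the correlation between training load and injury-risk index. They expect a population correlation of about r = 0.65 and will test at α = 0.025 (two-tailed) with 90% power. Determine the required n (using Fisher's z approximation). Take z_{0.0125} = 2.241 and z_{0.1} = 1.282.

Fisher's z: C = ½·ln((1+r)/(1−r)) = ½·ln(4.7143) = 0.7753.
n = ((z_{α/2} + z_β)/C)² + 3.
(2.241 + 1.282) / 0.7753 = 3.523 / 0.7753 = 4.544.
n = 4.544² + 3 = 20.65 + 3 = 23.6.
Round up.

n = 24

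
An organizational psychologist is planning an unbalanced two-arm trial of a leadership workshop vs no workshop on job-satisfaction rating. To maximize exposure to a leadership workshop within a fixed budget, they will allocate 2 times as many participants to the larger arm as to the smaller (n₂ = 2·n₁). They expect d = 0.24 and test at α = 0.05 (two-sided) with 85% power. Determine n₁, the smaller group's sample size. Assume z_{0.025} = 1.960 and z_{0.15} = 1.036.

n₁ = 234

With allocation ratio k = n₂/n₁ = 2, Var(x̄₁−x̄₂) = σ²(1/n₁ + 1/(k·n₁)) = σ²·(k+1)/(k·n₁).
So n₁ = (1 + 1/k)·((z_{α/2} + z_β)/d)² = 1.500 × (2.996/0.24)².
n₁ = 1.500 × 155.83 = 233.8.
Round up: n₁ = 234, giving n₂ = 2 × 234 = 468.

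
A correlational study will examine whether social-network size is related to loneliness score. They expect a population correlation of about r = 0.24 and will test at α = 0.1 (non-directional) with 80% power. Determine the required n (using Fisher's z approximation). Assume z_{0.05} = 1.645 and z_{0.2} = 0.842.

Fisher's z: C = ½·ln((1+r)/(1−r)) = ½·ln(1.6316) = 0.2448.
n = ((z_{α/2} + z_β)/C)² + 3.
(1.645 + 0.842) / 0.2448 = 2.487 / 0.2448 = 10.159.
n = 10.159² + 3 = 103.21 + 3 = 106.2.
Round up.

n = 107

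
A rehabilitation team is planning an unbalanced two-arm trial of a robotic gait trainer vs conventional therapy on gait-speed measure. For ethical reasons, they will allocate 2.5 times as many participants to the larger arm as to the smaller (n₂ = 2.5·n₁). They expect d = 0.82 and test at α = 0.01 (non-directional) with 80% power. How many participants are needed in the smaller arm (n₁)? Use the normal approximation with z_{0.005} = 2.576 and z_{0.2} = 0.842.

n₁ = 25

With allocation ratio k = n₂/n₁ = 2.5, Var(x̄₁−x̄₂) = σ²(1/n₁ + 1/(k·n₁)) = σ²·(k+1)/(k·n₁).
So n₁ = (1 + 1/k)·((z_{α/2} + z_β)/d)² = 1.400 × (3.418/0.82)².
n₁ = 1.400 × 17.37 = 24.3.
Round up: n₁ = 25, giving n₂ = ⌈2.5 × 25⌉ = ⌈62.5⌉ = 63.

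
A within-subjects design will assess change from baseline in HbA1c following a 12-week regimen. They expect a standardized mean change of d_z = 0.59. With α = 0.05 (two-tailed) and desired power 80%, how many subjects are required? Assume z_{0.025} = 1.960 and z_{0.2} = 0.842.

For a paired (one-sample on differences) test: n = ((z_{α/2} + z_β) / d)².
z_{α/2} + z_β = 1.960 + 0.842 = 2.802.
n = (2.802 / 0.59)² = 4.749² = 22.55.
Round up.

n = 23 pairs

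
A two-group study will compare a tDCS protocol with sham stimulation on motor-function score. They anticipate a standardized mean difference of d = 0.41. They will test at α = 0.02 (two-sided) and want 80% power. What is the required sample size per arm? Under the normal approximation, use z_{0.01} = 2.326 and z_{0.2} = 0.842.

n = 120 per group

For two independent groups with equal n: n = 2·((z_{α/2} + z_β) / d)².
z_{α/2} + z_β = 2.326 + 0.842 = 3.168.
n = 2 × (3.168 / 0.41)² = 2 × 7.727² = 2 × 59.70 = 119.4.
Round up to the next whole participant.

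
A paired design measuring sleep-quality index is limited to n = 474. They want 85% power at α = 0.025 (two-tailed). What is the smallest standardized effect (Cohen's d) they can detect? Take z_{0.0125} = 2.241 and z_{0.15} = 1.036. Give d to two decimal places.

For a single sample (or paired design) of n = 474: d_min = (z_{α/2} + z_β)/√n.
z-sum = 2.241 + 1.036 = 3.277.
d_min = 3.277 / √474 = 3.277 / 21.772 = 0.151.

d_min ≈ 0.15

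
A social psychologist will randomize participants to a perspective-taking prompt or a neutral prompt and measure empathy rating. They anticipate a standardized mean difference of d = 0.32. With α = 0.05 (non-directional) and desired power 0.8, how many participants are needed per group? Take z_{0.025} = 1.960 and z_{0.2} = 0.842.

n = 154 per group

For two independent groups with equal n: n = 2·((z_{α/2} + z_β) / d)².
z_{α/2} + z_β = 1.960 + 0.842 = 2.802.
n = 2 × (2.802 / 0.32)² = 2 × 8.756² = 2 × 76.67 = 153.3.
Round up to the next whole participant.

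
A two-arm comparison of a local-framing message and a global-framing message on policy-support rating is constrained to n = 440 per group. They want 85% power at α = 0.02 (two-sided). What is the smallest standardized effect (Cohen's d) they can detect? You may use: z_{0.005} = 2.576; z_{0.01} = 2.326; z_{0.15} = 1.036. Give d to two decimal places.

For two independent groups of n = 440 each: d_min = (z_{α/2} + z_β)·√(2/n).
z-sum = 2.326 + 1.036 = 3.362.
d_min = 3.362 × √(2/440) = 3.362 × 0.0674 = 0.227.

d_min ≈ 0.23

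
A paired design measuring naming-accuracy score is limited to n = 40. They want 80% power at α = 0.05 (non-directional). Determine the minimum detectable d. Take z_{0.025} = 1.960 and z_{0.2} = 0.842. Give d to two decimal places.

For a single sample (or paired design) of n = 40: d_min = (z_{α/2} + z_β)/√n.
z-sum = 1.960 + 0.842 = 2.802.
d_min = 2.802 / √40 = 2.802 / 6.325 = 0.443.

d_min ≈ 0.44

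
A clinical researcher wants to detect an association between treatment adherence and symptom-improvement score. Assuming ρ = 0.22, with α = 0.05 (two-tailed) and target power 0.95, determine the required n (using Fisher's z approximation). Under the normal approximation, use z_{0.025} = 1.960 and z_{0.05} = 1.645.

Fisher's z: C = ½·ln((1+r)/(1−r)) = ½·ln(1.5641) = 0.2237.
n = ((z_{α/2} + z_β)/C)² + 3.
(1.960 + 1.645) / 0.2237 = 3.605 / 0.2237 = 16.115.
n = 16.115² + 3 = 259.70 + 3 = 262.7.
Round up.

n = 263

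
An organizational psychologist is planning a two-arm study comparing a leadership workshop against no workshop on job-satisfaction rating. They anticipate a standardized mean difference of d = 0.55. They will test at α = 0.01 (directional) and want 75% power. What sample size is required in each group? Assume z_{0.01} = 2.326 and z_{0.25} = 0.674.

For two independent groups with equal n: n = 2·((z_{α} + z_β) / d)².
z_{α} + z_β = 2.326 + 0.674 = 3.000.
n = 2 × (3.000 / 0.55)² = 2 × 5.455² = 2 × 29.75 = 59.5.
Round up to the next whole participant.

n = 60 per group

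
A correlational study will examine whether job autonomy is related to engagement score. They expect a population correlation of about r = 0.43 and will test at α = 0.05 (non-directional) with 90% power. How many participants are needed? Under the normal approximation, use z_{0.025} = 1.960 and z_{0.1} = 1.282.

n = 53

Fisher's z: C = ½·ln((1+r)/(1−r)) = ½·ln(2.5088) = 0.4599.
n = ((z_{α/2} + z_β)/C)² + 3.
(1.960 + 1.282) / 0.4599 = 3.242 / 0.4599 = 7.049.
n = 7.049² + 3 = 49.69 + 3 = 52.7.
Round up.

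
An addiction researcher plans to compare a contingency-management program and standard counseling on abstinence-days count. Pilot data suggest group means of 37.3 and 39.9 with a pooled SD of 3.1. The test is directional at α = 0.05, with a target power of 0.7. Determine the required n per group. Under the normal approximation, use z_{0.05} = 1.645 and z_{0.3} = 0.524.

Cohen's d = |M₁ − M₂| / SD_pooled = |37.3 − 39.9| / 3.1 = 2.6 / 3.1 = 0.839.
For two independent groups with equal n: n = 2·((z_{α} + z_β) / d)².
z_{α} + z_β = 1.645 + 0.524 = 2.169.
n = 2 × (2.169 / 0.839)² = 2 × 2.585² = 2 × 6.68 = 13.4.
Round up to the next whole participant.

n = 14 per group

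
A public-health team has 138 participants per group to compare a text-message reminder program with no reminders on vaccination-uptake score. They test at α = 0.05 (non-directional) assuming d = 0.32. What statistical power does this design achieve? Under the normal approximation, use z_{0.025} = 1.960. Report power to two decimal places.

For two equal groups, power = Φ(d·√(n/2) − z_{α/2}).
d·√(n/2) = 0.32 × √(138/2) = 0.32 × 8.307 = 2.658.
z_β = 2.658 − 1.960 = 0.698.
Power = Φ(0.698) = 0.757.

power ≈ 0.76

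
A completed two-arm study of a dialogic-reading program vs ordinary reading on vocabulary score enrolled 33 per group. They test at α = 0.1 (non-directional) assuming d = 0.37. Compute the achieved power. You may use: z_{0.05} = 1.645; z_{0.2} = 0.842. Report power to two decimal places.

For two equal groups, power = Φ(d·√(n/2) − z_{α/2}).
d·√(n/2) = 0.37 × √(33/2) = 0.37 × 4.062 = 1.503.
z_β = 1.503 − 1.645 = -0.142.
Power = Φ(-0.142) = 0.444.

power ≈ 0.44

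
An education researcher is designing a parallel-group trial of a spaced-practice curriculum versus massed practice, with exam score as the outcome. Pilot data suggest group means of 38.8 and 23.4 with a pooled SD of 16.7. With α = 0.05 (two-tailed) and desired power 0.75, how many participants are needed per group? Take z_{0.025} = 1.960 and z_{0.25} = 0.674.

Cohen's d = |M₁ − M₂| / SD_pooled = |38.8 − 23.4| / 16.7 = 15.4 / 16.7 = 0.922.
For two independent groups with equal n: n = 2·((z_{α/2} + z_β) / d)².
z_{α/2} + z_β = 1.960 + 0.674 = 2.634.
n = 2 × (2.634 / 0.922)² = 2 × 2.857² = 2 × 8.16 = 16.3.
Round up to the next whole participant.

n = 17 per group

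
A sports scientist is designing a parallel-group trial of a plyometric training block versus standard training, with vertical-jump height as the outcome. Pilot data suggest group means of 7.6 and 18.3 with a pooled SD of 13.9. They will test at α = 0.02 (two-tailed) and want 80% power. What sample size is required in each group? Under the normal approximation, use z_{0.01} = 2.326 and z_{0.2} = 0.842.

n = 34 per group

Cohen's d = |M₁ − M₂| / SD_pooled = |7.6 − 18.3| / 13.9 = 10.7 / 13.9 = 0.770.
For two independent groups with equal n: n = 2·((z_{α/2} + z_β) / d)².
z_{α/2} + z_β = 2.326 + 0.842 = 3.168.
n = 2 × (3.168 / 0.770)² = 2 × 4.114² = 2 × 16.93 = 33.9.
Round up to the next whole participant.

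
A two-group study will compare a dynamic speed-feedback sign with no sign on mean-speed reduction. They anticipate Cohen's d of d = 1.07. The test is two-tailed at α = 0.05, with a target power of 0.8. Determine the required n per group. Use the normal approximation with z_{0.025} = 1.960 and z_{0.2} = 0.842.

For two independent groups with equal n: n = 2·((z_{α/2} + z_β) / d)².
z_{α/2} + z_β = 1.960 + 0.842 = 2.802.
n = 2 × (2.802 / 1.07)² = 2 × 2.619² = 2 × 6.86 = 13.7.
Round up to the next whole participant.

n = 14 per group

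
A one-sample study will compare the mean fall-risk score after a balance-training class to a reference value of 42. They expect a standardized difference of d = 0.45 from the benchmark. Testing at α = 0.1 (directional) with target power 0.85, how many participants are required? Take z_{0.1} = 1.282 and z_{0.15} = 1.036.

n = 27

For a one-sample test: n = ((z_{α} + z_β) / d)².
z_{α} + z_β = 1.282 + 1.036 = 2.318.
n = (2.318 / 0.45)² = 5.151² = 26.53.
Round up.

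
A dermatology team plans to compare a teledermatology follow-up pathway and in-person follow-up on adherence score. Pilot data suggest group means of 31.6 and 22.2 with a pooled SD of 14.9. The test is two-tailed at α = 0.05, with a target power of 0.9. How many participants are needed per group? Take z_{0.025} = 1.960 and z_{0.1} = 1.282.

n = 53 per group

Cohen's d = |M₁ − M₂| / SD_pooled = |31.6 − 22.2| / 14.9 = 9.4 / 14.9 = 0.631.
For two independent groups with equal n: n = 2·((z_{α/2} + z_β) / d)².
z_{α/2} + z_β = 1.960 + 1.282 = 3.242.
n = 2 × (3.242 / 0.631)² = 2 × 5.138² = 2 × 26.40 = 52.8.
Round up to the next whole participant.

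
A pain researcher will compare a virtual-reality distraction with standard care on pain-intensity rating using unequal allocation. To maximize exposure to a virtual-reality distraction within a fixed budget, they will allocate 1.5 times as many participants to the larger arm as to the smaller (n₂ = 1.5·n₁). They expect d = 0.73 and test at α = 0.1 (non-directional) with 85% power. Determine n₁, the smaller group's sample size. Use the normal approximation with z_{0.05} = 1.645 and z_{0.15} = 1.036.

n₁ = 23

With allocation ratio k = n₂/n₁ = 1.5, Var(x̄₁−x̄₂) = σ²(1/n₁ + 1/(k·n₁)) = σ²·(k+1)/(k·n₁).
So n₁ = (1 + 1/k)·((z_{α/2} + z_β)/d)² = 1.667 × (2.681/0.73)².
n₁ = 1.667 × 13.49 = 22.5.
Round up: n₁ = 23, giving n₂ = ⌈1.5 × 23⌉ = ⌈34.5⌉ = 35.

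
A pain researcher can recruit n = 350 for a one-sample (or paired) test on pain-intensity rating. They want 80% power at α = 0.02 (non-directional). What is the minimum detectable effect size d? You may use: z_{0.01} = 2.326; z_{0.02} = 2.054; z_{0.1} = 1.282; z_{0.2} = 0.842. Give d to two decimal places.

d_min ≈ 0.17

For a single sample (or paired design) of n = 350: d_min = (z_{α/2} + z_β)/√n.
z-sum = 2.326 + 0.842 = 3.168.
d_min = 3.168 / √350 = 3.168 / 18.708 = 0.169.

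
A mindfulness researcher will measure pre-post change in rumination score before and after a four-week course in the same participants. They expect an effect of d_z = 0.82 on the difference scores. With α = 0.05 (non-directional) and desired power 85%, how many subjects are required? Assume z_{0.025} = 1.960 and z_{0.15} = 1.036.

n = 14 pairs

For a paired (one-sample on differences) test: n = ((z_{α/2} + z_β) / d)².
z_{α/2} + z_β = 1.960 + 1.036 = 2.996.
n = (2.996 / 0.82)² = 3.654² = 13.35.
Round up.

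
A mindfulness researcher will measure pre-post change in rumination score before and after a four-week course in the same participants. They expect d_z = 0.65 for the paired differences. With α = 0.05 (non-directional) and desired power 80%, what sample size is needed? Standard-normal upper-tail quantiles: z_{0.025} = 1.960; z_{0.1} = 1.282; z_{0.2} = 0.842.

For a paired (one-sample on differences) test: n = ((z_{α/2} + z_β) / d)².
z_{α/2} + z_β = 1.960 + 0.842 = 2.802.
n = (2.802 / 0.65)² = 4.311² = 18.58.
Round up.

n = 19 pairs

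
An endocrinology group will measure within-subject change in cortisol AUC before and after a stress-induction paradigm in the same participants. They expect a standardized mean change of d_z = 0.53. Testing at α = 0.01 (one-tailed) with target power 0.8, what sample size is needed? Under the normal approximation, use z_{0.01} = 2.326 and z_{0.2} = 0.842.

n = 36 pairs

For a paired (one-sample on differences) test: n = ((z_{α} + z_β) / d)².
z_{α} + z_β = 2.326 + 0.842 = 3.168.
n = (3.168 / 0.53)² = 5.977² = 35.73.
Round up.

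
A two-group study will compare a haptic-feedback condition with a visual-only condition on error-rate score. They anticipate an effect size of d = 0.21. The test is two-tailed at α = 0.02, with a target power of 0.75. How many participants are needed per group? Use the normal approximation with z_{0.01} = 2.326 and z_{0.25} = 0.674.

For two independent groups with equal n: n = 2·((z_{α/2} + z_β) / d)².
z_{α/2} + z_β = 2.326 + 0.674 = 3.000.
n = 2 × (3.000 / 0.21)² = 2 × 14.286² = 2 × 204.08 = 408.2.
Round up to the next whole participant.

n = 409 per group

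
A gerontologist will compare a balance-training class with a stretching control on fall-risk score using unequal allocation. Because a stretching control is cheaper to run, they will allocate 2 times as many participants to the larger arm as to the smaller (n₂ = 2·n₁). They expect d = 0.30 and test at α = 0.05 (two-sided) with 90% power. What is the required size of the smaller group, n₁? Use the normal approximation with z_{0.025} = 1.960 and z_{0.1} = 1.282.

n₁ = 176

With allocation ratio k = n₂/n₁ = 2, Var(x̄₁−x̄₂) = σ²(1/n₁ + 1/(k·n₁)) = σ²·(k+1)/(k·n₁).
So n₁ = (1 + 1/k)·((z_{α/2} + z_β)/d)² = 1.500 × (3.242/0.30)².
n₁ = 1.500 × 116.78 = 175.2.
Round up: n₁ = 176, giving n₂ = 2 × 176 = 352.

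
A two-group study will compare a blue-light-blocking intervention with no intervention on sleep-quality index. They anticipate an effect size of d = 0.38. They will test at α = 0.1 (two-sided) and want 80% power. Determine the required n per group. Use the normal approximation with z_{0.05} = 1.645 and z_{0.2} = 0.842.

n = 86 per group

For two independent groups with equal n: n = 2·((z_{α/2} + z_β) / d)².
z_{α/2} + z_β = 1.645 + 0.842 = 2.487.
n = 2 × (2.487 / 0.38)² = 2 × 6.545² = 2 × 42.83 = 85.7.
Round up to the next whole participant.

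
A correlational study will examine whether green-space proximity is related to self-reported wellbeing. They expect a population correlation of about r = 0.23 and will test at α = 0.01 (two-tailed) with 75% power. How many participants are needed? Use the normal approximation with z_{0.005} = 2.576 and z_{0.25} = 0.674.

n = 196

Fisher's z: C = ½·ln((1+r)/(1−r)) = ½·ln(1.5974) = 0.2342.
n = ((z_{α/2} + z_β)/C)² + 3.
(2.576 + 0.674) / 0.2342 = 3.250 / 0.2342 = 13.877.
n = 13.877² + 3 = 192.57 + 3 = 195.6.
Round up.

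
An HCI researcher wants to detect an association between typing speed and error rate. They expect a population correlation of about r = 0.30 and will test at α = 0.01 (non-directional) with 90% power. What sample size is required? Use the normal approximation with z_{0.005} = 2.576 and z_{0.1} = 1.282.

n = 159

Fisher's z: C = ½·ln((1+r)/(1−r)) = ½·ln(1.8571) = 0.3095.
n = ((z_{α/2} + z_β)/C)² + 3.
(2.576 + 1.282) / 0.3095 = 3.858 / 0.3095 = 12.465.
n = 12.465² + 3 = 155.38 + 3 = 158.4.
Round up.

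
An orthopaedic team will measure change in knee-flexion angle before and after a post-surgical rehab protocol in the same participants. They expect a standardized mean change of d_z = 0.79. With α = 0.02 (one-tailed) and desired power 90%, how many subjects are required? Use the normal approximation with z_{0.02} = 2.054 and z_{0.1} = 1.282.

For a paired (one-sample on differences) test: n = ((z_{α} + z_β) / d)².
z_{α} + z_β = 2.054 + 1.282 = 3.336.
n = (3.336 / 0.79)² = 4.223² = 17.83.
Round up.

n = 18 pairs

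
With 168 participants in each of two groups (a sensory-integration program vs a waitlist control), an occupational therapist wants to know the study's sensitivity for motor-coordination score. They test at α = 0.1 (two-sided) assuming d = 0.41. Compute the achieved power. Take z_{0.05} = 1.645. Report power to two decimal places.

power ≈ 0.98

For two equal groups, power = Φ(d·√(n/2) − z_{α/2}).
d·√(n/2) = 0.41 × √(168/2) = 0.41 × 9.165 = 3.758.
z_β = 3.758 − 1.645 = 2.113.
Power = Φ(2.113) = 0.983.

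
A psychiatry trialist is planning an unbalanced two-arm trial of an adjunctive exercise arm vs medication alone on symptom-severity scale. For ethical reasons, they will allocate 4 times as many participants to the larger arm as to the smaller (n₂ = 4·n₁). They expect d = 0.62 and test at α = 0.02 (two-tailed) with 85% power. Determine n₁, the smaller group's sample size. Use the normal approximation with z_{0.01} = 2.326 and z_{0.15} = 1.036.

n₁ = 37

With allocation ratio k = n₂/n₁ = 4, Var(x̄₁−x̄₂) = σ²(1/n₁ + 1/(k·n₁)) = σ²·(k+1)/(k·n₁).
So n₁ = (1 + 1/k)·((z_{α/2} + z_β)/d)² = 1.250 × (3.362/0.62)².
n₁ = 1.250 × 29.40 = 36.8.
Round up: n₁ = 37, giving n₂ = 4 × 37 = 148.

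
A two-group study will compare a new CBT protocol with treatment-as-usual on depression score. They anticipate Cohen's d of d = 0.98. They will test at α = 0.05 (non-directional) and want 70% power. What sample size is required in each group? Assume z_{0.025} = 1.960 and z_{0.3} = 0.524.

n = 13 per group

For two independent groups with equal n: n = 2·((z_{α/2} + z_β) / d)².
z_{α/2} + z_β = 1.960 + 0.524 = 2.484.
n = 2 × (2.484 / 0.98)² = 2 × 2.535² = 2 × 6.42 = 12.8.
Round up to the next whole participant.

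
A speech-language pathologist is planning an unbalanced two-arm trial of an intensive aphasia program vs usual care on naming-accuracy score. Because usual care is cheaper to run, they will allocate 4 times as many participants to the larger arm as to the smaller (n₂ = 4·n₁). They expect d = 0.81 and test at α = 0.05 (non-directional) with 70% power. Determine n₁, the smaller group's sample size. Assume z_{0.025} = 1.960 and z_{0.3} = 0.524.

With allocation ratio k = n₂/n₁ = 4, Var(x̄₁−x̄₂) = σ²(1/n₁ + 1/(k·n₁)) = σ²·(k+1)/(k·n₁).
So n₁ = (1 + 1/k)·((z_{α/2} + z_β)/d)² = 1.250 × (2.484/0.81)².
n₁ = 1.250 × 9.40 = 11.8.
Round up: n₁ = 12, giving n₂ = 4 × 12 = 48.

n₁ = 12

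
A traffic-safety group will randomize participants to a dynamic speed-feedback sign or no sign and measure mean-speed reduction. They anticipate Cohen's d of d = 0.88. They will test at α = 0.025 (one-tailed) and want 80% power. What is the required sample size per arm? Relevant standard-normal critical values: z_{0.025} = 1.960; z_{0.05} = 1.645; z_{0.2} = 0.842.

For two independent groups with equal n: n = 2·((z_{α} + z_β) / d)².
z_{α} + z_β = 1.960 + 0.842 = 2.802.
n = 2 × (2.802 / 0.88)² = 2 × 3.184² = 2 × 10.14 = 20.3.
Round up to the next whole participant.

n = 21 per group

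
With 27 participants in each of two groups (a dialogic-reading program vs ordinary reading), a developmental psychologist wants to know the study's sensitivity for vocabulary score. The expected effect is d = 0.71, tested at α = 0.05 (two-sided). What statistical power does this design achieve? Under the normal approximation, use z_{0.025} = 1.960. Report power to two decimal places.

power ≈ 0.74

For two equal groups, power = Φ(d·√(n/2) − z_{α/2}).
d·√(n/2) = 0.71 × √(27/2) = 0.71 × 3.674 = 2.609.
z_β = 2.609 − 1.960 = 0.649.
Power = Φ(0.649) = 0.742.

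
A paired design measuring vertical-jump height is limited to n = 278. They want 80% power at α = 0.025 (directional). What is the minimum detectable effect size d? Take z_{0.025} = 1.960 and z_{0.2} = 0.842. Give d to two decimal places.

d_min ≈ 0.17

For a single sample (or paired design) of n = 278: d_min = (z_{α} + z_β)/√n.
z-sum = 1.960 + 0.842 = 2.802.
d_min = 2.802 / √278 = 2.802 / 16.673 = 0.168.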